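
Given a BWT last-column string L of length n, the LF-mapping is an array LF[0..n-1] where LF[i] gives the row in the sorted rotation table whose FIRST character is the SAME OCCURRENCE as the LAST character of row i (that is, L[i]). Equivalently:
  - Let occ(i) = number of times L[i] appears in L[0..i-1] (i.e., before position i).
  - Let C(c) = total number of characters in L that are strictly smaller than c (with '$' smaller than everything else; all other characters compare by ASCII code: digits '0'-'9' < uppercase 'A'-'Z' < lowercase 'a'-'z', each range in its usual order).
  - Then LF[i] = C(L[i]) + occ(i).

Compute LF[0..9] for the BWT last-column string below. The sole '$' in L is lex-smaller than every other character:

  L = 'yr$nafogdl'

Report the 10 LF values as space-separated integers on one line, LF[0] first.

Answer: 9 8 0 6 1 3 7 4 2 5

Derivation:
Char counts: '$':1, 'a':1, 'd':1, 'f':1, 'g':1, 'l':1, 'n':1, 'o':1, 'r':1, 'y':1
C (first-col start): C('$')=0, C('a')=1, C('d')=2, C('f')=3, C('g')=4, C('l')=5, C('n')=6, C('o')=7, C('r')=8, C('y')=9
L[0]='y': occ=0, LF[0]=C('y')+0=9+0=9
L[1]='r': occ=0, LF[1]=C('r')+0=8+0=8
L[2]='$': occ=0, LF[2]=C('$')+0=0+0=0
L[3]='n': occ=0, LF[3]=C('n')+0=6+0=6
L[4]='a': occ=0, LF[4]=C('a')+0=1+0=1
L[5]='f': occ=0, LF[5]=C('f')+0=3+0=3
L[6]='o': occ=0, LF[6]=C('o')+0=7+0=7
L[7]='g': occ=0, LF[7]=C('g')+0=4+0=4
L[8]='d': occ=0, LF[8]=C('d')+0=2+0=2
L[9]='l': occ=0, LF[9]=C('l')+0=5+0=5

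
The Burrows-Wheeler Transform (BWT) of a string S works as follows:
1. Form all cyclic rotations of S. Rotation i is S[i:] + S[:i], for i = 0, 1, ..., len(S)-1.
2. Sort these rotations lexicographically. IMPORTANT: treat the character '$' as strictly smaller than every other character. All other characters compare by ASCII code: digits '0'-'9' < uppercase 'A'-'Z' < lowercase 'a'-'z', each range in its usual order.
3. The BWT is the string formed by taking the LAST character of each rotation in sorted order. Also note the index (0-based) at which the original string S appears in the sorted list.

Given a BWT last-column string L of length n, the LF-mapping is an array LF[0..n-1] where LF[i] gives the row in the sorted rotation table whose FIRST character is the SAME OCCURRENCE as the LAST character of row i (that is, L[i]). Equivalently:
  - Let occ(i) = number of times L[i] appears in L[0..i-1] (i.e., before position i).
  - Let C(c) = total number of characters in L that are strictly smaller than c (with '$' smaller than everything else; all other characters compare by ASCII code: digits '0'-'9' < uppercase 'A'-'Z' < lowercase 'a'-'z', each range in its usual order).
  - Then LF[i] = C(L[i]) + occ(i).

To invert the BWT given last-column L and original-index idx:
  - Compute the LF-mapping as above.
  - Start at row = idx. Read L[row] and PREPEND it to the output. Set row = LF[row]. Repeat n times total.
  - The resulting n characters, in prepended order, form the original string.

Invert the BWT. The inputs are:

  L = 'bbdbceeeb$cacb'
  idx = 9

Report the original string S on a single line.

Answer: cebecbbaebcdb$

Derivation:
LF mapping: 2 3 10 4 7 11 12 13 5 0 8 1 9 6
Walk LF starting at row 9, prepending L[row]:
  step 1: row=9, L[9]='$', prepend. Next row=LF[9]=0
  step 2: row=0, L[0]='b', prepend. Next row=LF[0]=2
  step 3: row=2, L[2]='d', prepend. Next row=LF[2]=10
  step 4: row=10, L[10]='c', prepend. Next row=LF[10]=8
  step 5: row=8, L[8]='b', prepend. Next row=LF[8]=5
  step 6: row=5, L[5]='e', prepend. Next row=LF[5]=11
  step 7: row=11, L[11]='a', prepend. Next row=LF[11]=1
  step 8: row=1, L[1]='b', prepend. Next row=LF[1]=3
  step 9: row=3, L[3]='b', prepend. Next row=LF[3]=4
  step 10: row=4, L[4]='c', prepend. Next row=LF[4]=7
  step 11: row=7, L[7]='e', prepend. Next row=LF[7]=13
  step 12: row=13, L[13]='b', prepend. Next row=LF[13]=6
  step 13: row=6, L[6]='e', prepend. Next row=LF[6]=12
  step 14: row=12, L[12]='c', prepend. Next row=LF[12]=9
Reversed output: cebecbbaebcdb$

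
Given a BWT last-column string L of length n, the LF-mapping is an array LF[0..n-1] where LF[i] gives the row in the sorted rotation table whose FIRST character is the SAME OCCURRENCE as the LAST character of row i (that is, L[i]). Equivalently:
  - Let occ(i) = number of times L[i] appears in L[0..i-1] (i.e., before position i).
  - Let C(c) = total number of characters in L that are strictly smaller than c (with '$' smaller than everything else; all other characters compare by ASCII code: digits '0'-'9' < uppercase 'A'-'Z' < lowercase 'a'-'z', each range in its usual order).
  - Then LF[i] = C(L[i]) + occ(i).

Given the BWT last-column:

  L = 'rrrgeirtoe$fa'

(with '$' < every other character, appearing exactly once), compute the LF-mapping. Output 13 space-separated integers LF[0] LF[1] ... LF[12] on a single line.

Char counts: '$':1, 'a':1, 'e':2, 'f':1, 'g':1, 'i':1, 'o':1, 'r':4, 't':1
C (first-col start): C('$')=0, C('a')=1, C('e')=2, C('f')=4, C('g')=5, C('i')=6, C('o')=7, C('r')=8, C('t')=12
L[0]='r': occ=0, LF[0]=C('r')+0=8+0=8
L[1]='r': occ=1, LF[1]=C('r')+1=8+1=9
L[2]='r': occ=2, LF[2]=C('r')+2=8+2=10
L[3]='g': occ=0, LF[3]=C('g')+0=5+0=5
L[4]='e': occ=0, LF[4]=C('e')+0=2+0=2
L[5]='i': occ=0, LF[5]=C('i')+0=6+0=6
L[6]='r': occ=3, LF[6]=C('r')+3=8+3=11
L[7]='t': occ=0, LF[7]=C('t')+0=12+0=12
L[8]='o': occ=0, LF[8]=C('o')+0=7+0=7
L[9]='e': occ=1, LF[9]=C('e')+1=2+1=3
L[10]='$': occ=0, LF[10]=C('$')+0=0+0=0
L[11]='f': occ=0, LF[11]=C('f')+0=4+0=4
L[12]='a': occ=0, LF[12]=C('a')+0=1+0=1

Answer: 8 9 10 5 2 6 11 12 7 3 0 4 1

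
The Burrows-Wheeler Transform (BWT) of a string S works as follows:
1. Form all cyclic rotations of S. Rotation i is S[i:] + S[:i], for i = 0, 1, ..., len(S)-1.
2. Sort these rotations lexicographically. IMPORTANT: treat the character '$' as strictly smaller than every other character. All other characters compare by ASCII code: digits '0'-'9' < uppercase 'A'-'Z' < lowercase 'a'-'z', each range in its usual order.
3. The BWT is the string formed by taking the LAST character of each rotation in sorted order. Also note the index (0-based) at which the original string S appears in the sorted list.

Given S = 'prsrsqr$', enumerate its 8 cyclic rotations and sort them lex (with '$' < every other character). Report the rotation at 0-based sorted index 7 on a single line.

Answer: srsqr$pr

Derivation:
All 8 rotations (rotation i = S[i:]+S[:i]):
  rot[0] = prsrsqr$
  rot[1] = rsrsqr$p
  rot[2] = srsqr$pr
  rot[3] = rsqr$prs
  rot[4] = sqr$prsr
  rot[5] = qr$prsrs
  rot[6] = r$prsrsq
  rot[7] = $prsrsqr
Sorted (with $ < everything):
  sorted[0] = $prsrsqr
  sorted[1] = prsrsqr$
  sorted[2] = qr$prsrs
  sorted[3] = r$prsrsq
  sorted[4] = rsqr$prs
  sorted[5] = rsrsqr$p
  sorted[6] = sqr$prsr
  sorted[7] = srsqr$pr
sorted[7] = srsqr$pr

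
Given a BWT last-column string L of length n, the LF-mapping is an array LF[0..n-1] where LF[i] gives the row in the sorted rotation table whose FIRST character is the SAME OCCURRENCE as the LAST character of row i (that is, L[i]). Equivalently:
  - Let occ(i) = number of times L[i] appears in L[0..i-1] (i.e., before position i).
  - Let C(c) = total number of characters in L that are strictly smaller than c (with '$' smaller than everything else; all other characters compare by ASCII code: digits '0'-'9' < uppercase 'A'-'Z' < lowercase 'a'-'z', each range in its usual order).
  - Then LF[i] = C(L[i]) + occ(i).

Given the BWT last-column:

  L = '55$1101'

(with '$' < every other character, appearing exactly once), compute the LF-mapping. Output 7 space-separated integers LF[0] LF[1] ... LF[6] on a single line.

Char counts: '$':1, '0':1, '1':3, '5':2
C (first-col start): C('$')=0, C('0')=1, C('1')=2, C('5')=5
L[0]='5': occ=0, LF[0]=C('5')+0=5+0=5
L[1]='5': occ=1, LF[1]=C('5')+1=5+1=6
L[2]='$': occ=0, LF[2]=C('$')+0=0+0=0
L[3]='1': occ=0, LF[3]=C('1')+0=2+0=2
L[4]='1': occ=1, LF[4]=C('1')+1=2+1=3
L[5]='0': occ=0, LF[5]=C('0')+0=1+0=1
L[6]='1': occ=2, LF[6]=C('1')+2=2+2=4

Answer: 5 6 0 2 3 1 4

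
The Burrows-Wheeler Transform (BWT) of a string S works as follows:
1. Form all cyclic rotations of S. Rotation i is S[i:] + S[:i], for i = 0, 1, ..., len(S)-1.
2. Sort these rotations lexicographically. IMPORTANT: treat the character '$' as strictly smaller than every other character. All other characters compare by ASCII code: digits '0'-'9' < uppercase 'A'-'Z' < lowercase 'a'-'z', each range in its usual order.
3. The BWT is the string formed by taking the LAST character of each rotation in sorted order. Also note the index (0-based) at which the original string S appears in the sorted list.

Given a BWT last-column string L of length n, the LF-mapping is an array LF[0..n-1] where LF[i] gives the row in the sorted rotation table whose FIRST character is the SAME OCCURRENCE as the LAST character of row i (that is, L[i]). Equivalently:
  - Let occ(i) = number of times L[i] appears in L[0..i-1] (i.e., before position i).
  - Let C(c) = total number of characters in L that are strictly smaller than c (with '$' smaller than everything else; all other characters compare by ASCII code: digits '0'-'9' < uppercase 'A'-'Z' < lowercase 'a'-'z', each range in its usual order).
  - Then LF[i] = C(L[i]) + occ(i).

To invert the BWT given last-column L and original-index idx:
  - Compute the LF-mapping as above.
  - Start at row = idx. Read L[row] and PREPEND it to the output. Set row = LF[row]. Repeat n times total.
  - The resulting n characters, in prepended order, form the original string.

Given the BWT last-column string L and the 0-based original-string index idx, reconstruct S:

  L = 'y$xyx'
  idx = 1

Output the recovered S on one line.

LF mapping: 3 0 1 4 2
Walk LF starting at row 1, prepending L[row]:
  step 1: row=1, L[1]='$', prepend. Next row=LF[1]=0
  step 2: row=0, L[0]='y', prepend. Next row=LF[0]=3
  step 3: row=3, L[3]='y', prepend. Next row=LF[3]=4
  step 4: row=4, L[4]='x', prepend. Next row=LF[4]=2
  step 5: row=2, L[2]='x', prepend. Next row=LF[2]=1
Reversed output: xxyy$

Answer: xxyy$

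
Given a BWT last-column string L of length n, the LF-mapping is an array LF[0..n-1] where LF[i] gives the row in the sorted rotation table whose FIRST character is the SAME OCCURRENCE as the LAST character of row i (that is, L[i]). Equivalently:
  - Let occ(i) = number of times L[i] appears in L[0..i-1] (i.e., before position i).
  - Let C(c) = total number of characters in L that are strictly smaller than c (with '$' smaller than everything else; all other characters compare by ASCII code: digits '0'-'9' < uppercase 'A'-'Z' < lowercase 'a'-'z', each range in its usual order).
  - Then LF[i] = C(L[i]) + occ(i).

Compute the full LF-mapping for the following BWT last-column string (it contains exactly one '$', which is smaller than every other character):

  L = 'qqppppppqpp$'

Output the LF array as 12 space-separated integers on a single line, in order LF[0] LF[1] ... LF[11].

Char counts: '$':1, 'p':8, 'q':3
C (first-col start): C('$')=0, C('p')=1, C('q')=9
L[0]='q': occ=0, LF[0]=C('q')+0=9+0=9
L[1]='q': occ=1, LF[1]=C('q')+1=9+1=10
L[2]='p': occ=0, LF[2]=C('p')+0=1+0=1
L[3]='p': occ=1, LF[3]=C('p')+1=1+1=2
L[4]='p': occ=2, LF[4]=C('p')+2=1+2=3
L[5]='p': occ=3, LF[5]=C('p')+3=1+3=4
L[6]='p': occ=4, LF[6]=C('p')+4=1+4=5
L[7]='p': occ=5, LF[7]=C('p')+5=1+5=6
L[8]='q': occ=2, LF[8]=C('q')+2=9+2=11
L[9]='p': occ=6, LF[9]=C('p')+6=1+6=7
L[10]='p': occ=7, LF[10]=C('p')+7=1+7=8
L[11]='$': occ=0, LF[11]=C('$')+0=0+0=0

Answer: 9 10 1 2 3 4 5 6 11 7 8 0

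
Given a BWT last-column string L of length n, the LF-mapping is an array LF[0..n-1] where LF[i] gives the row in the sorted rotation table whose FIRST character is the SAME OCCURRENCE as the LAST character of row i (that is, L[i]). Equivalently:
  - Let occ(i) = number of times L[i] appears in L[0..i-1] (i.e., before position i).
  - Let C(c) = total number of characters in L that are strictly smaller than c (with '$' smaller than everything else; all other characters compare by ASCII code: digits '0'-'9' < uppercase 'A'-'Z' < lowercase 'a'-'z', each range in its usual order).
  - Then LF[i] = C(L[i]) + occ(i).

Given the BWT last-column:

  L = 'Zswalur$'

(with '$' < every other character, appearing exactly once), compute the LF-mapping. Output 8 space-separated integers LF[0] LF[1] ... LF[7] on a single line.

Char counts: '$':1, 'Z':1, 'a':1, 'l':1, 'r':1, 's':1, 'u':1, 'w':1
C (first-col start): C('$')=0, C('Z')=1, C('a')=2, C('l')=3, C('r')=4, C('s')=5, C('u')=6, C('w')=7
L[0]='Z': occ=0, LF[0]=C('Z')+0=1+0=1
L[1]='s': occ=0, LF[1]=C('s')+0=5+0=5
L[2]='w': occ=0, LF[2]=C('w')+0=7+0=7
L[3]='a': occ=0, LF[3]=C('a')+0=2+0=2
L[4]='l': occ=0, LF[4]=C('l')+0=3+0=3
L[5]='u': occ=0, LF[5]=C('u')+0=6+0=6
L[6]='r': occ=0, LF[6]=C('r')+0=4+0=4
L[7]='$': occ=0, LF[7]=C('$')+0=0+0=0

Answer: 1 5 7 2 3 6 4 0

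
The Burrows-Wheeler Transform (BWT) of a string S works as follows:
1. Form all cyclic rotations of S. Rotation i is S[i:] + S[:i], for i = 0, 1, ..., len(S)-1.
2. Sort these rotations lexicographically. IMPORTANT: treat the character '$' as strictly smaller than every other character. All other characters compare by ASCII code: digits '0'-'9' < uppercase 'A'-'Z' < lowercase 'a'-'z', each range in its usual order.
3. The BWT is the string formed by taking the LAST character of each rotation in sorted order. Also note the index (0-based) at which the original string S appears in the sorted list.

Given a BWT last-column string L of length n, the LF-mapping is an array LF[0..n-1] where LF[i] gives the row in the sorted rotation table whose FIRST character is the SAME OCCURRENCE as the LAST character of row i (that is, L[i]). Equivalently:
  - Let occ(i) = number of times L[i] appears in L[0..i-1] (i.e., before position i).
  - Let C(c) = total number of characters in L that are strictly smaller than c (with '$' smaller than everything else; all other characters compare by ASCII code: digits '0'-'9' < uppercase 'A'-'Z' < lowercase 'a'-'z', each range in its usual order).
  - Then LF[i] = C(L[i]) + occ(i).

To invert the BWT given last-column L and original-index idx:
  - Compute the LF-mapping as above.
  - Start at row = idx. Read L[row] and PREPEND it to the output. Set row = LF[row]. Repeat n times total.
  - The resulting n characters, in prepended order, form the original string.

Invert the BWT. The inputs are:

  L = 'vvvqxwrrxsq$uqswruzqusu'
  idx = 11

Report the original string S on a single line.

LF mapping: 15 16 17 1 20 18 5 6 21 8 2 0 11 3 9 19 7 12 22 4 13 10 14
Walk LF starting at row 11, prepending L[row]:
  step 1: row=11, L[11]='$', prepend. Next row=LF[11]=0
  step 2: row=0, L[0]='v', prepend. Next row=LF[0]=15
  step 3: row=15, L[15]='w', prepend. Next row=LF[15]=19
  step 4: row=19, L[19]='q', prepend. Next row=LF[19]=4
  step 5: row=4, L[4]='x', prepend. Next row=LF[4]=20
  step 6: row=20, L[20]='u', prepend. Next row=LF[20]=13
  step 7: row=13, L[13]='q', prepend. Next row=LF[13]=3
  step 8: row=3, L[3]='q', prepend. Next row=LF[3]=1
  step 9: row=1, L[1]='v', prepend. Next row=LF[1]=16
  step 10: row=16, L[16]='r', prepend. Next row=LF[16]=7
  step 11: row=7, L[7]='r', prepend. Next row=LF[7]=6
  step 12: row=6, L[6]='r', prepend. Next row=LF[6]=5
  step 13: row=5, L[5]='w', prepend. Next row=LF[5]=18
  step 14: row=18, L[18]='z', prepend. Next row=LF[18]=22
  step 15: row=22, L[22]='u', prepend. Next row=LF[22]=14
  step 16: row=14, L[14]='s', prepend. Next row=LF[14]=9
  step 17: row=9, L[9]='s', prepend. Next row=LF[9]=8
  step 18: row=8, L[8]='x', prepend. Next row=LF[8]=21
  step 19: row=21, L[21]='s', prepend. Next row=LF[21]=10
  step 20: row=10, L[10]='q', prepend. Next row=LF[10]=2
  step 21: row=2, L[2]='v', prepend. Next row=LF[2]=17
  step 22: row=17, L[17]='u', prepend. Next row=LF[17]=12
  step 23: row=12, L[12]='u', prepend. Next row=LF[12]=11
Reversed output: uuvqsxssuzwrrrvqquxqwv$

Answer: uuvqsxssuzwrrrvqquxqwv$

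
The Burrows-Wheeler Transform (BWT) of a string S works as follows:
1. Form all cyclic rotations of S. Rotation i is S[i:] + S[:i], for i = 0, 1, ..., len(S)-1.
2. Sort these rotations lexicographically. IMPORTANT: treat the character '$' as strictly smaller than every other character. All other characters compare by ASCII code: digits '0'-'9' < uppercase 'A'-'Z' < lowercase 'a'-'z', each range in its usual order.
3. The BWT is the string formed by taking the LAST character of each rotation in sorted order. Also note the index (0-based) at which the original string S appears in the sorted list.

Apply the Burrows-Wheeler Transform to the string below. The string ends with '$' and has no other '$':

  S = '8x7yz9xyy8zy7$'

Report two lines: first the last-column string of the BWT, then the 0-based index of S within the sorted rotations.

Answer: 7yx$yz89zyx7y8
3

Derivation:
All 14 rotations (rotation i = S[i:]+S[:i]):
  rot[0] = 8x7yz9xyy8zy7$
  rot[1] = x7yz9xyy8zy7$8
  rot[2] = 7yz9xyy8zy7$8x
  rot[3] = yz9xyy8zy7$8x7
  rot[4] = z9xyy8zy7$8x7y
  rot[5] = 9xyy8zy7$8x7yz
  rot[6] = xyy8zy7$8x7yz9
  rot[7] = yy8zy7$8x7yz9x
  rot[8] = y8zy7$8x7yz9xy
  rot[9] = 8zy7$8x7yz9xyy
  rot[10] = zy7$8x7yz9xyy8
  rot[11] = y7$8x7yz9xyy8z
  rot[12] = 7$8x7yz9xyy8zy
  rot[13] = $8x7yz9xyy8zy7
Sorted (with $ < everything):
  sorted[0] = $8x7yz9xyy8zy7  (last char: '7')
  sorted[1] = 7$8x7yz9xyy8zy  (last char: 'y')
  sorted[2] = 7yz9xyy8zy7$8x  (last char: 'x')
  sorted[3] = 8x7yz9xyy8zy7$  (last char: '$')
  sorted[4] = 8zy7$8x7yz9xyy  (last char: 'y')
  sorted[5] = 9xyy8zy7$8x7yz  (last char: 'z')
  sorted[6] = x7yz9xyy8zy7$8  (last char: '8')
  sorted[7] = xyy8zy7$8x7yz9  (last char: '9')
  sorted[8] = y7$8x7yz9xyy8z  (last char: 'z')
  sorted[9] = y8zy7$8x7yz9xy  (last char: 'y')
  sorted[10] = yy8zy7$8x7yz9x  (last char: 'x')
  sorted[11] = yz9xyy8zy7$8x7  (last char: '7')
  sorted[12] = z9xyy8zy7$8x7y  (last char: 'y')
  sorted[13] = zy7$8x7yz9xyy8  (last char: '8')
Last column: 7yx$yz89zyx7y8
Original string S is at sorted index 3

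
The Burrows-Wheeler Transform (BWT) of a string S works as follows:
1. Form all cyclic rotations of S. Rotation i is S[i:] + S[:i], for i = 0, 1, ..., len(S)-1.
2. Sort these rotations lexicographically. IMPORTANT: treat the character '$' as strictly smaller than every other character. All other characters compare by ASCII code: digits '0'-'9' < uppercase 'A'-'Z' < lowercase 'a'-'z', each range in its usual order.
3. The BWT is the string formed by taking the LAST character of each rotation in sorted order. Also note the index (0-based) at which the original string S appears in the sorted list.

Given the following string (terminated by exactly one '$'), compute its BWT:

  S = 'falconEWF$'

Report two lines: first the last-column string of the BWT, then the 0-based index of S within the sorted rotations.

All 10 rotations (rotation i = S[i:]+S[:i]):
  rot[0] = falconEWF$
  rot[1] = alconEWF$f
  rot[2] = lconEWF$fa
  rot[3] = conEWF$fal
  rot[4] = onEWF$falc
  rot[5] = nEWF$falco
  rot[6] = EWF$falcon
  rot[7] = WF$falconE
  rot[8] = F$falconEW
  rot[9] = $falconEWF
Sorted (with $ < everything):
  sorted[0] = $falconEWF  (last char: 'F')
  sorted[1] = EWF$falcon  (last char: 'n')
  sorted[2] = F$falconEW  (last char: 'W')
  sorted[3] = WF$falconE  (last char: 'E')
  sorted[4] = alconEWF$f  (last char: 'f')
  sorted[5] = conEWF$fal  (last char: 'l')
  sorted[6] = falconEWF$  (last char: '$')
  sorted[7] = lconEWF$fa  (last char: 'a')
  sorted[8] = nEWF$falco  (last char: 'o')
  sorted[9] = onEWF$falc  (last char: 'c')
Last column: FnWEfl$aoc
Original string S is at sorted index 6

Answer: FnWEfl$aoc
6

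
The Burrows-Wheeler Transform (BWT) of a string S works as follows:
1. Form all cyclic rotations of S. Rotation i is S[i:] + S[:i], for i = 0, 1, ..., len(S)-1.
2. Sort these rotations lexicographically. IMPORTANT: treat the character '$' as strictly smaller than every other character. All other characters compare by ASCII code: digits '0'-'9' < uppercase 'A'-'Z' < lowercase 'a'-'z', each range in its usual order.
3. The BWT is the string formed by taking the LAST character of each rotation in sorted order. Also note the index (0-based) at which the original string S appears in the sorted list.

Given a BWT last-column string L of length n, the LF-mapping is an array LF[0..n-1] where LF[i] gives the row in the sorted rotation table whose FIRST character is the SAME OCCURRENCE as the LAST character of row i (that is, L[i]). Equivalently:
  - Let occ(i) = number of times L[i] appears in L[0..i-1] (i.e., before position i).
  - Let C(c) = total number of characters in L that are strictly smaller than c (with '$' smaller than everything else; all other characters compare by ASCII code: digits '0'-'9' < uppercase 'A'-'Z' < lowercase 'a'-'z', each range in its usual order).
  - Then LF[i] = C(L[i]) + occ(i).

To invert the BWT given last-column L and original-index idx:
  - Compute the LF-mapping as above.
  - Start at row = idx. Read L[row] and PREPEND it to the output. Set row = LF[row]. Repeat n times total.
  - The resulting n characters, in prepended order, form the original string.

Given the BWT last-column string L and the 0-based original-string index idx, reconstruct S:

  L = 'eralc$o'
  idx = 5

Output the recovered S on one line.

LF mapping: 3 6 1 4 2 0 5
Walk LF starting at row 5, prepending L[row]:
  step 1: row=5, L[5]='$', prepend. Next row=LF[5]=0
  step 2: row=0, L[0]='e', prepend. Next row=LF[0]=3
  step 3: row=3, L[3]='l', prepend. Next row=LF[3]=4
  step 4: row=4, L[4]='c', prepend. Next row=LF[4]=2
  step 5: row=2, L[2]='a', prepend. Next row=LF[2]=1
  step 6: row=1, L[1]='r', prepend. Next row=LF[1]=6
  step 7: row=6, L[6]='o', prepend. Next row=LF[6]=5
Reversed output: oracle$

Answer: oracle$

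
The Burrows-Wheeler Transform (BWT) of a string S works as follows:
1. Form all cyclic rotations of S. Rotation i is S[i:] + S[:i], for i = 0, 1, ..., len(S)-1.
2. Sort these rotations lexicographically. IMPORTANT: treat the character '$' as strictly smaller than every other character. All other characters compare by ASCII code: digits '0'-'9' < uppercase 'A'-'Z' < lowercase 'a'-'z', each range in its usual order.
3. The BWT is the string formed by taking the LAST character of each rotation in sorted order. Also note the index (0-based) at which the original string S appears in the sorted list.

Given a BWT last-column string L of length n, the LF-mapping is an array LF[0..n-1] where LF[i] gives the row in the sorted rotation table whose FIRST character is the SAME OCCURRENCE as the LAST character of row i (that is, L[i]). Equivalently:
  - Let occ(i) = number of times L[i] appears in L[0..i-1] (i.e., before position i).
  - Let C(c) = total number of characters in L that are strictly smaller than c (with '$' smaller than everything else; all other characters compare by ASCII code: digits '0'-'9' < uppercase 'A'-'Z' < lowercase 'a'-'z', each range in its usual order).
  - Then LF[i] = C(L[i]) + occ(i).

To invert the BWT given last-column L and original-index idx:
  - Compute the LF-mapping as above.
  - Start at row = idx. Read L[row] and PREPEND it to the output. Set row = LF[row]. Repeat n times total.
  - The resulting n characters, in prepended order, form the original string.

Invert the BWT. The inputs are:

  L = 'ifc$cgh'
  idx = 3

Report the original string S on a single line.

LF mapping: 6 3 1 0 2 4 5
Walk LF starting at row 3, prepending L[row]:
  step 1: row=3, L[3]='$', prepend. Next row=LF[3]=0
  step 2: row=0, L[0]='i', prepend. Next row=LF[0]=6
  step 3: row=6, L[6]='h', prepend. Next row=LF[6]=5
  step 4: row=5, L[5]='g', prepend. Next row=LF[5]=4
  step 5: row=4, L[4]='c', prepend. Next row=LF[4]=2
  step 6: row=2, L[2]='c', prepend. Next row=LF[2]=1
  step 7: row=1, L[1]='f', prepend. Next row=LF[1]=3
Reversed output: fccghi$

Answer: fccghi$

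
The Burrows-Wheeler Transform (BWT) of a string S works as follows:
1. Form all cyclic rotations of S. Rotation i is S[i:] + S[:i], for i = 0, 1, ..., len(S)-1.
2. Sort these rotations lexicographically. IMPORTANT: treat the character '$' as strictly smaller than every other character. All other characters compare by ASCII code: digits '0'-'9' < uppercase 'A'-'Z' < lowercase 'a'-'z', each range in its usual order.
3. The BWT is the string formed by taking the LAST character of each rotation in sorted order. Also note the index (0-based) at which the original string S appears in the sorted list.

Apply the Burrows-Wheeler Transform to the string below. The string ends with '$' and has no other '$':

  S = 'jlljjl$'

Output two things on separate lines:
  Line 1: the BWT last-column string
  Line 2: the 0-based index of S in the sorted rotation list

Answer: llj$jlj
3

Derivation:
All 7 rotations (rotation i = S[i:]+S[:i]):
  rot[0] = jlljjl$
  rot[1] = lljjl$j
  rot[2] = ljjl$jl
  rot[3] = jjl$jll
  rot[4] = jl$jllj
  rot[5] = l$jlljj
  rot[6] = $jlljjl
Sorted (with $ < everything):
  sorted[0] = $jlljjl  (last char: 'l')
  sorted[1] = jjl$jll  (last char: 'l')
  sorted[2] = jl$jllj  (last char: 'j')
  sorted[3] = jlljjl$  (last char: '$')
  sorted[4] = l$jlljj  (last char: 'j')
  sorted[5] = ljjl$jl  (last char: 'l')
  sorted[6] = lljjl$j  (last char: 'j')
Last column: llj$jlj
Original string S is at sorted index 3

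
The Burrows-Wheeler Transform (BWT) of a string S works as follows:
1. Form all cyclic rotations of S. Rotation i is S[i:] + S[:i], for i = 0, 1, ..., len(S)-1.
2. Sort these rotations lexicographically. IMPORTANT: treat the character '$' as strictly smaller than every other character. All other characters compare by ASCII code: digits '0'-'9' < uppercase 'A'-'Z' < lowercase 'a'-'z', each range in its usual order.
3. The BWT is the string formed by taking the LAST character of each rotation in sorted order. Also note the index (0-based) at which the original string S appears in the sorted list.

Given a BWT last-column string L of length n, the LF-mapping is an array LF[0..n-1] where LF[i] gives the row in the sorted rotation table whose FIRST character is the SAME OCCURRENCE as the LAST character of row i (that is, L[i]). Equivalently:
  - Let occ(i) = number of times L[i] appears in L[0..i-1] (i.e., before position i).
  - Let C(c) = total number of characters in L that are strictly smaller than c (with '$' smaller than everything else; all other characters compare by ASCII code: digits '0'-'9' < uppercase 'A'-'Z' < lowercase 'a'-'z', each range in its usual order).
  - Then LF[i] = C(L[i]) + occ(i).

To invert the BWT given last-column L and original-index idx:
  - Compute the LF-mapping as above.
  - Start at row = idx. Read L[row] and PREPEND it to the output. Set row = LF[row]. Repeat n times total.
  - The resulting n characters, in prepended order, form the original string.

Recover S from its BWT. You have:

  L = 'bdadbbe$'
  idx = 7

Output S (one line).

Answer: edbbdab$

Derivation:
LF mapping: 2 5 1 6 3 4 7 0
Walk LF starting at row 7, prepending L[row]:
  step 1: row=7, L[7]='$', prepend. Next row=LF[7]=0
  step 2: row=0, L[0]='b', prepend. Next row=LF[0]=2
  step 3: row=2, L[2]='a', prepend. Next row=LF[2]=1
  step 4: row=1, L[1]='d', prepend. Next row=LF[1]=5
  step 5: row=5, L[5]='b', prepend. Next row=LF[5]=4
  step 6: row=4, L[4]='b', prepend. Next row=LF[4]=3
  step 7: row=3, L[3]='d', prepend. Next row=LF[3]=6
  step 8: row=6, L[6]='e', prepend. Next row=LF[6]=7
Reversed output: edbbdab$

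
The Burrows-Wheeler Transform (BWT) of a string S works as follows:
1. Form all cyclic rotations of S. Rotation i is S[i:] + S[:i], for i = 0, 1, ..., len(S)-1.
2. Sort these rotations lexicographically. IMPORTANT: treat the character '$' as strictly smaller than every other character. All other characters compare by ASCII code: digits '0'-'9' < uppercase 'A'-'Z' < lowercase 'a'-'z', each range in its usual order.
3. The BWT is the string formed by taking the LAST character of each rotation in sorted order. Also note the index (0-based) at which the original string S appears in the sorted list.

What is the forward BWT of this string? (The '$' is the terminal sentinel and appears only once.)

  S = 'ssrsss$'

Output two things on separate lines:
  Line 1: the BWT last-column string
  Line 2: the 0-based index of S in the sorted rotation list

All 7 rotations (rotation i = S[i:]+S[:i]):
  rot[0] = ssrsss$
  rot[1] = srsss$s
  rot[2] = rsss$ss
  rot[3] = sss$ssr
  rot[4] = ss$ssrs
  rot[5] = s$ssrss
  rot[6] = $ssrsss
Sorted (with $ < everything):
  sorted[0] = $ssrsss  (last char: 's')
  sorted[1] = rsss$ss  (last char: 's')
  sorted[2] = s$ssrss  (last char: 's')
  sorted[3] = srsss$s  (last char: 's')
  sorted[4] = ss$ssrs  (last char: 's')
  sorted[5] = ssrsss$  (last char: '$')
  sorted[6] = sss$ssr  (last char: 'r')
Last column: sssss$r
Original string S is at sorted index 5

Answer: sssss$r
5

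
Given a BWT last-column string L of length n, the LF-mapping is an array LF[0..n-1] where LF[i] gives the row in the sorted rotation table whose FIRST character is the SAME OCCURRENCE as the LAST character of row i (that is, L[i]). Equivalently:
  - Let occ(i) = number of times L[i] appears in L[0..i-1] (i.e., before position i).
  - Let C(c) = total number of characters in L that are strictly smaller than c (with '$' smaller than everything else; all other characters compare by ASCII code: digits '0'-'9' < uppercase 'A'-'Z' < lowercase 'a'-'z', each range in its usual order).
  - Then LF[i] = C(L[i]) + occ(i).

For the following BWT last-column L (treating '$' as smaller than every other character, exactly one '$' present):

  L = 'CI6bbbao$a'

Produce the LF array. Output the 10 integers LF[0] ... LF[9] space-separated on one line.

Char counts: '$':1, '6':1, 'C':1, 'I':1, 'a':2, 'b':3, 'o':1
C (first-col start): C('$')=0, C('6')=1, C('C')=2, C('I')=3, C('a')=4, C('b')=6, C('o')=9
L[0]='C': occ=0, LF[0]=C('C')+0=2+0=2
L[1]='I': occ=0, LF[1]=C('I')+0=3+0=3
L[2]='6': occ=0, LF[2]=C('6')+0=1+0=1
L[3]='b': occ=0, LF[3]=C('b')+0=6+0=6
L[4]='b': occ=1, LF[4]=C('b')+1=6+1=7
L[5]='b': occ=2, LF[5]=C('b')+2=6+2=8
L[6]='a': occ=0, LF[6]=C('a')+0=4+0=4
L[7]='o': occ=0, LF[7]=C('o')+0=9+0=9
L[8]='$': occ=0, LF[8]=C('$')+0=0+0=0
L[9]='a': occ=1, LF[9]=C('a')+1=4+1=5

Answer: 2 3 1 6 7 8 4 9 0 5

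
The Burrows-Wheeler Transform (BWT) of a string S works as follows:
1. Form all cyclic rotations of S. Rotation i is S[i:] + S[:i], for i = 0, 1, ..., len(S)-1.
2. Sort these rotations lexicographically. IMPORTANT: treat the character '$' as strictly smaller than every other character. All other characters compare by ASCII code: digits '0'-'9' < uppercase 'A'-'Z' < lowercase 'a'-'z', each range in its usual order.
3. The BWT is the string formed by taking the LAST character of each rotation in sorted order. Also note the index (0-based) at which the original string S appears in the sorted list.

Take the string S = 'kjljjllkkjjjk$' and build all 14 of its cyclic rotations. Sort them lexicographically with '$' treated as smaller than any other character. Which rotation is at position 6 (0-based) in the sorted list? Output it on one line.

All 14 rotations (rotation i = S[i:]+S[:i]):
  rot[0] = kjljjllkkjjjk$
  rot[1] = jljjllkkjjjk$k
  rot[2] = ljjllkkjjjk$kj
  rot[3] = jjllkkjjjk$kjl
  rot[4] = jllkkjjjk$kjlj
  rot[5] = llkkjjjk$kjljj
  rot[6] = lkkjjjk$kjljjl
  rot[7] = kkjjjk$kjljjll
  rot[8] = kjjjk$kjljjllk
  rot[9] = jjjk$kjljjllkk
  rot[10] = jjk$kjljjllkkj
  rot[11] = jk$kjljjllkkjj
  rot[12] = k$kjljjllkkjjj
  rot[13] = $kjljjllkkjjjk
Sorted (with $ < everything):
  sorted[0] = $kjljjllkkjjjk
  sorted[1] = jjjk$kjljjllkk
  sorted[2] = jjk$kjljjllkkj
  sorted[3] = jjllkkjjjk$kjl
  sorted[4] = jk$kjljjllkkjj
  sorted[5] = jljjllkkjjjk$k
  sorted[6] = jllkkjjjk$kjlj
  sorted[7] = k$kjljjllkkjjj
  sorted[8] = kjjjk$kjljjllk
  sorted[9] = kjljjllkkjjjk$
  sorted[10] = kkjjjk$kjljjll
  sorted[11] = ljjllkkjjjk$kj
  sorted[12] = lkkjjjk$kjljjl
  sorted[13] = llkkjjjk$kjljj
sorted[6] = jllkkjjjk$kjlj

Answer: jllkkjjjk$kjlj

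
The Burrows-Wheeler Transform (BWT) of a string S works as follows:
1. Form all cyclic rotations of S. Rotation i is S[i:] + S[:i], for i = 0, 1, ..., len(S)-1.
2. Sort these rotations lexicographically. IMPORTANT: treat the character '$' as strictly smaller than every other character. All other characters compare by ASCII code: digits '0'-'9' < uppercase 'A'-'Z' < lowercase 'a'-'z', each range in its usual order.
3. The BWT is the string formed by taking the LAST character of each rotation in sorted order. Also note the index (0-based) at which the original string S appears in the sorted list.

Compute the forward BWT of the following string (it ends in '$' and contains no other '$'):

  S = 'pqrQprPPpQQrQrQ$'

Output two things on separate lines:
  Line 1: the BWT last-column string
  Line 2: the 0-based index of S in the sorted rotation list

Answer: QrPrprrQP$QppQqQ
9

Derivation:
All 16 rotations (rotation i = S[i:]+S[:i]):
  rot[0] = pqrQprPPpQQrQrQ$
  rot[1] = qrQprPPpQQrQrQ$p
  rot[2] = rQprPPpQQrQrQ$pq
  rot[3] = QprPPpQQrQrQ$pqr
  rot[4] = prPPpQQrQrQ$pqrQ
  rot[5] = rPPpQQrQrQ$pqrQp
  rot[6] = PPpQQrQrQ$pqrQpr
  rot[7] = PpQQrQrQ$pqrQprP
  rot[8] = pQQrQrQ$pqrQprPP
  rot[9] = QQrQrQ$pqrQprPPp
  rot[10] = QrQrQ$pqrQprPPpQ
  rot[11] = rQrQ$pqrQprPPpQQ
  rot[12] = QrQ$pqrQprPPpQQr
  rot[13] = rQ$pqrQprPPpQQrQ
  rot[14] = Q$pqrQprPPpQQrQr
  rot[15] = $pqrQprPPpQQrQrQ
Sorted (with $ < everything):
  sorted[0] = $pqrQprPPpQQrQrQ  (last char: 'Q')
  sorted[1] = PPpQQrQrQ$pqrQpr  (last char: 'r')
  sorted[2] = PpQQrQrQ$pqrQprP  (last char: 'P')
  sorted[3] = Q$pqrQprPPpQQrQr  (last char: 'r')
  sorted[4] = QQrQrQ$pqrQprPPp  (last char: 'p')
  sorted[5] = QprPPpQQrQrQ$pqr  (last char: 'r')
  sorted[6] = QrQ$pqrQprPPpQQr  (last char: 'r')
  sorted[7] = QrQrQ$pqrQprPPpQ  (last char: 'Q')
  sorted[8] = pQQrQrQ$pqrQprPP  (last char: 'P')
  sorted[9] = pqrQprPPpQQrQrQ$  (last char: '$')
  sorted[10] = prPPpQQrQrQ$pqrQ  (last char: 'Q')
  sorted[11] = qrQprPPpQQrQrQ$p  (last char: 'p')
  sorted[12] = rPPpQQrQrQ$pqrQp  (last char: 'p')
  sorted[13] = rQ$pqrQprPPpQQrQ  (last char: 'Q')
  sorted[14] = rQprPPpQQrQrQ$pq  (last char: 'q')
  sorted[15] = rQrQ$pqrQprPPpQQ  (last char: 'Q')
Last column: QrPrprrQP$QppQqQ
Original string S is at sorted index 9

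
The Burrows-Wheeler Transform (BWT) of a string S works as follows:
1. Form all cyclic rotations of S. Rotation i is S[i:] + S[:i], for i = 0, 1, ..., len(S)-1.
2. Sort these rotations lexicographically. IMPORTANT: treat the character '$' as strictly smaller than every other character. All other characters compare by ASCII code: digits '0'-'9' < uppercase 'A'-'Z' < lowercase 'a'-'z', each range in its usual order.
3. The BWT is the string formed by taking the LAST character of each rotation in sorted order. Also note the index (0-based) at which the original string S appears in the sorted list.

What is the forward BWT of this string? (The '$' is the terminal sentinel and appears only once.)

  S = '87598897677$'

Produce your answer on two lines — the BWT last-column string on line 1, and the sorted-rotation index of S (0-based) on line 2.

Answer: 7777896$9885
7

Derivation:
All 12 rotations (rotation i = S[i:]+S[:i]):
  rot[0] = 87598897677$
  rot[1] = 7598897677$8
  rot[2] = 598897677$87
  rot[3] = 98897677$875
  rot[4] = 8897677$8759
  rot[5] = 897677$87598
  rot[6] = 97677$875988
  rot[7] = 7677$8759889
  rot[8] = 677$87598897
  rot[9] = 77$875988976
  rot[10] = 7$8759889767
  rot[11] = $87598897677
Sorted (with $ < everything):
  sorted[0] = $87598897677  (last char: '7')
  sorted[1] = 598897677$87  (last char: '7')
  sorted[2] = 677$87598897  (last char: '7')
  sorted[3] = 7$8759889767  (last char: '7')
  sorted[4] = 7598897677$8  (last char: '8')
  sorted[5] = 7677$8759889  (last char: '9')
  sorted[6] = 77$875988976  (last char: '6')
  sorted[7] = 87598897677$  (last char: '$')
  sorted[8] = 8897677$8759  (last char: '9')
  sorted[9] = 897677$87598  (last char: '8')
  sorted[10] = 97677$875988  (last char: '8')
  sorted[11] = 98897677$875  (last char: '5')
Last column: 7777896$9885
Original string S is at sorted index 7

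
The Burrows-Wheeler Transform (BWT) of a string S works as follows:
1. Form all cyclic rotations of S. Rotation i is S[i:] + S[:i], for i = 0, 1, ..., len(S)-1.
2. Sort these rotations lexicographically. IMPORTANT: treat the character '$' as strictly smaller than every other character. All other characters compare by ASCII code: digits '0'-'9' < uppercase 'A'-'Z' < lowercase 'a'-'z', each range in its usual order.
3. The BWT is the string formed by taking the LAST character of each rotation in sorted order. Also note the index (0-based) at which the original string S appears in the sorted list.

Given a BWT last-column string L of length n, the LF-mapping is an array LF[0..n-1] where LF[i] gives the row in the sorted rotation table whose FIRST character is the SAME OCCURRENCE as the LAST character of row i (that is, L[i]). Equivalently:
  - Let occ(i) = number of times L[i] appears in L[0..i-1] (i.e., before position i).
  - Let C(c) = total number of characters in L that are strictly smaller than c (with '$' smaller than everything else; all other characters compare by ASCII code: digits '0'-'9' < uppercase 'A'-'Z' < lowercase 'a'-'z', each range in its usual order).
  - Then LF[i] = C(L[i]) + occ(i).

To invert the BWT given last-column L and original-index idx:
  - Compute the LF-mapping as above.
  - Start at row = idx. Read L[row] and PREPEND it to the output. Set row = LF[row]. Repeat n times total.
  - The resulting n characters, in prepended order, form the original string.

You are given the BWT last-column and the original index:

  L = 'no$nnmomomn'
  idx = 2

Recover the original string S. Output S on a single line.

LF mapping: 4 8 0 5 6 1 9 2 10 3 7
Walk LF starting at row 2, prepending L[row]:
  step 1: row=2, L[2]='$', prepend. Next row=LF[2]=0
  step 2: row=0, L[0]='n', prepend. Next row=LF[0]=4
  step 3: row=4, L[4]='n', prepend. Next row=LF[4]=6
  step 4: row=6, L[6]='o', prepend. Next row=LF[6]=9
  step 5: row=9, L[9]='m', prepend. Next row=LF[9]=3
  step 6: row=3, L[3]='n', prepend. Next row=LF[3]=5
  step 7: row=5, L[5]='m', prepend. Next row=LF[5]=1
  step 8: row=1, L[1]='o', prepend. Next row=LF[1]=8
  step 9: row=8, L[8]='o', prepend. Next row=LF[8]=10
  step 10: row=10, L[10]='n', prepend. Next row=LF[10]=7
  step 11: row=7, L[7]='m', prepend. Next row=LF[7]=2
Reversed output: mnoomnmonn$

Answer: mnoomnmonn$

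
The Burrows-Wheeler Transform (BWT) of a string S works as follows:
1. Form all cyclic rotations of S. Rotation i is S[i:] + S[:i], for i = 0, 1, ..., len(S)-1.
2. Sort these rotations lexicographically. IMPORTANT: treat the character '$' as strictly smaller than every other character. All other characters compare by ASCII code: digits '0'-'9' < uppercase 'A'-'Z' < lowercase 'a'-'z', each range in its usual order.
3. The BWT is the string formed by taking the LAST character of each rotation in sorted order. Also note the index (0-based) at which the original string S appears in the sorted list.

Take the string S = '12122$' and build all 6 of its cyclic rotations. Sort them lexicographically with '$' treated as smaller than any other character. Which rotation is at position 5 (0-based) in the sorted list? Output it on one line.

All 6 rotations (rotation i = S[i:]+S[:i]):
  rot[0] = 12122$
  rot[1] = 2122$1
  rot[2] = 122$12
  rot[3] = 22$121
  rot[4] = 2$1212
  rot[5] = $12122
Sorted (with $ < everything):
  sorted[0] = $12122
  sorted[1] = 12122$
  sorted[2] = 122$12
  sorted[3] = 2$1212
  sorted[4] = 2122$1
  sorted[5] = 22$121
sorted[5] = 22$121

Answer: 22$121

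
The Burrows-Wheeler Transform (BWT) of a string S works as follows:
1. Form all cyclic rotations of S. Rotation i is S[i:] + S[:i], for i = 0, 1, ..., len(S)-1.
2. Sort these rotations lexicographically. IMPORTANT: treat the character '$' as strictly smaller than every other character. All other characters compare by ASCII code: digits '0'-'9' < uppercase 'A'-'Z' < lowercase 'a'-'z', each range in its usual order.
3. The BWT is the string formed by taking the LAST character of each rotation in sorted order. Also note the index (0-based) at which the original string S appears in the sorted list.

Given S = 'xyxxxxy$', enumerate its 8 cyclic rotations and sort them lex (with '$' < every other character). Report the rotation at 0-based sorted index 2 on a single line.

Answer: xxxy$xyx

Derivation:
All 8 rotations (rotation i = S[i:]+S[:i]):
  rot[0] = xyxxxxy$
  rot[1] = yxxxxy$x
  rot[2] = xxxxy$xy
  rot[3] = xxxy$xyx
  rot[4] = xxy$xyxx
  rot[5] = xy$xyxxx
  rot[6] = y$xyxxxx
  rot[7] = $xyxxxxy
Sorted (with $ < everything):
  sorted[0] = $xyxxxxy
  sorted[1] = xxxxy$xy
  sorted[2] = xxxy$xyx
  sorted[3] = xxy$xyxx
  sorted[4] = xy$xyxxx
  sorted[5] = xyxxxxy$
  sorted[6] = y$xyxxxx
  sorted[7] = yxxxxy$x
sorted[2] = xxxy$xyx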